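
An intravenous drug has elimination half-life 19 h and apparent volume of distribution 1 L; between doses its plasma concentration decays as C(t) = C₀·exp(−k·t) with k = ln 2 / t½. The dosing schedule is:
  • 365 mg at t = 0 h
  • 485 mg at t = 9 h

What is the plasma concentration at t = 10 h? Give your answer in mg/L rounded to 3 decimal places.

k = ln 2 / 19 = 0.03648 per h
Dose 1 (365 mg at t=0 h): 365·exp(−0.03648·10) = 253.429 mg/L
Dose 2 (485 mg at t=9 h): 485·exp(−0.03648·1) = 467.625 mg/L
C(10) = 253.429 + 467.625 = 721.054 mg/L

721.054 mg/L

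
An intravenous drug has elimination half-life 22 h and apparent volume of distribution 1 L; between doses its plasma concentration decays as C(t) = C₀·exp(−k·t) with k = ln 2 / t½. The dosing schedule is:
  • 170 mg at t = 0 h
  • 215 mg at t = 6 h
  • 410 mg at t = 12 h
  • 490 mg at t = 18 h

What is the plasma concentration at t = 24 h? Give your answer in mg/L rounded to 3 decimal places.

k = ln 2 / 22 = 0.03151 per h
Dose 1 (170 mg at t=0 h): 170·exp(−0.03151·24) = 79.809 mg/L
Dose 2 (215 mg at t=6 h): 215·exp(−0.03151·18) = 121.939 mg/L
Dose 3 (410 mg at t=12 h): 410·exp(−0.03151·12) = 280.922 mg/L
Dose 4 (490 mg at t=18 h): 490·exp(−0.03151·6) = 405.599 mg/L
C(24) = 79.809 + 121.939 + 280.922 + 405.599 = 888.269 mg/L

888.269 mg/L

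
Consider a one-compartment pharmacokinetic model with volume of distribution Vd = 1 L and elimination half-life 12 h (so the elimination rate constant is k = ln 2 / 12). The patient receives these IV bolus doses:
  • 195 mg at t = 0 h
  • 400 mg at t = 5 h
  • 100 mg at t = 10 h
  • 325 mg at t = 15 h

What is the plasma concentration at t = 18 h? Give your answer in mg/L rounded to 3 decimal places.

k = ln 2 / 12 = 0.05776 per h
Dose 1 (195 mg at t=0 h): 195·exp(−0.05776·18) = 68.943 mg/L
Dose 2 (400 mg at t=5 h): 400·exp(−0.05776·13) = 188.775 mg/L
Dose 3 (100 mg at t=10 h): 100·exp(−0.05776·8) = 62.996 mg/L
Dose 4 (325 mg at t=15 h): 325·exp(−0.05776·3) = 273.291 mg/L
C(18) = 68.943 + 188.775 + 62.996 + 273.291 = 594.005 mg/L

594.005 mg/L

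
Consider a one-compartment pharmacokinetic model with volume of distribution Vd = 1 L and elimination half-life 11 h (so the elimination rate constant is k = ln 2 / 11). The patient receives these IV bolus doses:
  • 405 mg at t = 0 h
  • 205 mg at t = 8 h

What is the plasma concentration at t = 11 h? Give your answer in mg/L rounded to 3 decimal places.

k = ln 2 / 11 = 0.06301 per h
Dose 1 (405 mg at t=0 h): 405·exp(−0.06301·11) = 202.500 mg/L
Dose 2 (205 mg at t=8 h): 205·exp(−0.06301·3) = 169.689 mg/L
C(11) = 202.500 + 169.689 = 372.189 mg/L

372.189 mg/L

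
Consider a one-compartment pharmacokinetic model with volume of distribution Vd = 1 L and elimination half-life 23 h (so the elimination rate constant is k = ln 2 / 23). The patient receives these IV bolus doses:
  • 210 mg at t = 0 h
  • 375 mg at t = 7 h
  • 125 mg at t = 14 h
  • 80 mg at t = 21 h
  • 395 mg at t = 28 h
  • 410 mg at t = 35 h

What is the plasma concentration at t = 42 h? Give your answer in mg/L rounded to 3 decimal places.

k = ln 2 / 23 = 0.03014 per h
Dose 1 (210 mg at t=0 h): 210·exp(−0.03014·42) = 59.226 mg/L
Dose 2 (375 mg at t=7 h): 375·exp(−0.03014·35) = 130.600 mg/L
Dose 3 (125 mg at t=14 h): 125·exp(−0.03014·28) = 53.757 mg/L
Dose 4 (80 mg at t=21 h): 80·exp(−0.03014·21) = 42.485 mg/L
Dose 5 (395 mg at t=28 h): 395·exp(−0.03014·14) = 259.037 mg/L
Dose 6 (410 mg at t=35 h): 410·exp(−0.03014·7) = 332.021 mg/L
C(42) = 59.226 + 130.600 + 53.757 + 42.485 + 259.037 + 332.021 = 877.126 mg/L

877.126 mg/L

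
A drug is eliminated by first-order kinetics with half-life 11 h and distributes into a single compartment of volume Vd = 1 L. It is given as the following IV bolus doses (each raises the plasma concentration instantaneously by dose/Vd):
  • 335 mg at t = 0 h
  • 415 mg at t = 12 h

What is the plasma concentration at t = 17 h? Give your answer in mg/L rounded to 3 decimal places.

417.609 mg/L

k = ln 2 / 11 = 0.06301 per h
Dose 1 (335 mg at t=0 h): 335·exp(−0.06301·17) = 114.767 mg/L
Dose 2 (415 mg at t=12 h): 415·exp(−0.06301·5) = 302.842 mg/L
C(17) = 114.767 + 302.842 = 417.609 mg/L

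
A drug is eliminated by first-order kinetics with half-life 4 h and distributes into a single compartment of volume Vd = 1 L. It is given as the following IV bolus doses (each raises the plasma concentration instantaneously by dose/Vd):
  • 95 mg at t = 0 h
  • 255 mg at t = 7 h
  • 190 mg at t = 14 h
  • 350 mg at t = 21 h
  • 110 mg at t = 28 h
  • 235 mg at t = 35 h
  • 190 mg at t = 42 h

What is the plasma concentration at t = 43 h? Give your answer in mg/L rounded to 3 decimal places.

k = ln 2 / 4 = 0.17329 per h
Dose 1 (95 mg at t=0 h): 95·exp(−0.17329·43) = 0.055 mg/L
Dose 2 (255 mg at t=7 h): 255·exp(−0.17329·36) = 0.498 mg/L
Dose 3 (190 mg at t=14 h): 190·exp(−0.17329·29) = 1.248 mg/L
Dose 4 (350 mg at t=21 h): 350·exp(−0.17329·22) = 7.734 mg/L
Dose 5 (110 mg at t=28 h): 110·exp(−0.17329·15) = 8.176 mg/L
Dose 6 (235 mg at t=35 h): 235·exp(−0.17329·8) = 58.750 mg/L
Dose 7 (190 mg at t=42 h): 190·exp(−0.17329·1) = 159.770 mg/L
C(43) = 0.055 + 0.498 + 1.248 + 7.734 + 8.176 + 58.750 + 159.770 = 236.232 mg/L

236.232 mg/L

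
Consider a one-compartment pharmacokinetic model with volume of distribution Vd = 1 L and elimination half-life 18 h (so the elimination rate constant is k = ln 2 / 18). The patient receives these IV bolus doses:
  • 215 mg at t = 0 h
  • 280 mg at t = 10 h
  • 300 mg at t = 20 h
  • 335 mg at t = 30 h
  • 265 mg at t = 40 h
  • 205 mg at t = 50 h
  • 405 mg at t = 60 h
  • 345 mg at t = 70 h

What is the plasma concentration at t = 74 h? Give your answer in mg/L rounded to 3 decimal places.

820.180 mg/L

k = ln 2 / 18 = 0.03851 per h
Dose 1 (215 mg at t=0 h): 215·exp(−0.03851·74) = 12.441 mg/L
Dose 2 (280 mg at t=10 h): 280·exp(−0.03851·64) = 23.814 mg/L
Dose 3 (300 mg at t=20 h): 300·exp(−0.03851·54) = 37.500 mg/L
Dose 4 (335 mg at t=30 h): 335·exp(−0.03851·44) = 61.545 mg/L
Dose 5 (265 mg at t=40 h): 265·exp(−0.03851·34) = 71.554 mg/L
Dose 6 (205 mg at t=50 h): 205·exp(−0.03851·24) = 81.354 mg/L
Dose 7 (405 mg at t=60 h): 405·exp(−0.03851·14) = 236.222 mg/L
Dose 8 (345 mg at t=70 h): 345·exp(−0.03851·4) = 295.749 mg/L
C(74) = 12.441 + 23.814 + 37.500 + 61.545 + 71.554 + 81.354 + 236.222 + 295.749 = 820.180 mg/L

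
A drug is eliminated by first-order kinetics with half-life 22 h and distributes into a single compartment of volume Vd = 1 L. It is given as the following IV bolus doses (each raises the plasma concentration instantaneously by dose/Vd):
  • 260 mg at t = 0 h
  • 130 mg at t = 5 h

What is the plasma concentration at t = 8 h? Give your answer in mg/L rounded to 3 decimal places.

k = ln 2 / 22 = 0.03151 per h
Dose 1 (260 mg at t=0 h): 260·exp(−0.03151·8) = 202.073 mg/L
Dose 2 (130 mg at t=5 h): 130·exp(−0.03151·3) = 118.275 mg/L
C(8) = 202.073 + 118.275 = 320.348 mg/L

320.348 mg/L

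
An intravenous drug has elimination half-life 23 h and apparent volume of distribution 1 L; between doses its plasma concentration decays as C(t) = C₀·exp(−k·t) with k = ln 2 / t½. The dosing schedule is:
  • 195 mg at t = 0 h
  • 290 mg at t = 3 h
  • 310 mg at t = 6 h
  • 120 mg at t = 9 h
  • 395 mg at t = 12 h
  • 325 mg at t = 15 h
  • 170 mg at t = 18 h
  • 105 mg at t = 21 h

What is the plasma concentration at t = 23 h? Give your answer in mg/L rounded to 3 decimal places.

k = ln 2 / 23 = 0.03014 per h
Dose 1 (195 mg at t=0 h): 195·exp(−0.03014·23) = 97.500 mg/L
Dose 2 (290 mg at t=3 h): 290·exp(−0.03014·20) = 158.720 mg/L
Dose 3 (310 mg at t=6 h): 310·exp(−0.03014·17) = 185.721 mg/L
Dose 4 (120 mg at t=9 h): 120·exp(−0.03014·14) = 78.695 mg/L
Dose 5 (395 mg at t=12 h): 395·exp(−0.03014·11) = 283.548 mg/L
Dose 6 (325 mg at t=15 h): 325·exp(−0.03014·8) = 255.374 mg/L
Dose 7 (170 mg at t=18 h): 170·exp(−0.03014·5) = 146.220 mg/L
Dose 8 (105 mg at t=21 h): 105·exp(−0.03014·2) = 98.858 mg/L
C(23) = 97.500 + 158.720 + 185.721 + 78.695 + 283.548 + 255.374 + 146.220 + 98.858 = 1304.637 mg/L

1304.637 mg/L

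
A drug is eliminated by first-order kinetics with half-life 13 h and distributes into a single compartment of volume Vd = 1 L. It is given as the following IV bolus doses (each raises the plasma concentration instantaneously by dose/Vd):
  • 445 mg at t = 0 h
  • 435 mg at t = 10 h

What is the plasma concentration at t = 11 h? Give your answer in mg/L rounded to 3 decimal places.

k = ln 2 / 13 = 0.05332 per h
Dose 1 (445 mg at t=0 h): 445·exp(−0.05332·11) = 247.538 mg/L
Dose 2 (435 mg at t=10 h): 435·exp(−0.05332·1) = 412.414 mg/L
C(11) = 247.538 + 412.414 = 659.952 mg/L

659.952 mg/L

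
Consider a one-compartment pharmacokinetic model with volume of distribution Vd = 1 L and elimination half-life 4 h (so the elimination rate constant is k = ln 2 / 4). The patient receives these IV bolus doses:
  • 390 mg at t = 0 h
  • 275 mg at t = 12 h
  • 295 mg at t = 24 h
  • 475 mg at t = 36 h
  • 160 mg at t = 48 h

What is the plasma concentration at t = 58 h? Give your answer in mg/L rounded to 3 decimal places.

39.707 mg/L

k = ln 2 / 4 = 0.17329 per h
Dose 1 (390 mg at t=0 h): 390·exp(−0.17329·58) = 0.017 mg/L
Dose 2 (275 mg at t=12 h): 275·exp(−0.17329·46) = 0.095 mg/L
Dose 3 (295 mg at t=24 h): 295·exp(−0.17329·34) = 0.815 mg/L
Dose 4 (475 mg at t=36 h): 475·exp(−0.17329·22) = 10.496 mg/L
Dose 5 (160 mg at t=48 h): 160·exp(−0.17329·10) = 28.284 mg/L
C(58) = 0.017 + 0.095 + 0.815 + 10.496 + 28.284 = 39.707 mg/L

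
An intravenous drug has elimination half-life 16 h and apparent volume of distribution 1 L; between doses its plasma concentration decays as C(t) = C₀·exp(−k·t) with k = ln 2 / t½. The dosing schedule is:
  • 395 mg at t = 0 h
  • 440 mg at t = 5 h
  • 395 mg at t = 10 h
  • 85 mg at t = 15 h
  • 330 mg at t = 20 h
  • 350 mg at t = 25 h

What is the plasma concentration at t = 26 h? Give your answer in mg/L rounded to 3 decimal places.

1145.122 mg/L

k = ln 2 / 16 = 0.04332 per h
Dose 1 (395 mg at t=0 h): 395·exp(−0.04332·26) = 128.063 mg/L
Dose 2 (440 mg at t=5 h): 440·exp(−0.04332·21) = 177.154 mg/L
Dose 3 (395 mg at t=10 h): 395·exp(−0.04332·16) = 197.500 mg/L
Dose 4 (85 mg at t=15 h): 85·exp(−0.04332·11) = 52.779 mg/L
Dose 5 (330 mg at t=20 h): 330·exp(−0.04332·6) = 254.465 mg/L
Dose 6 (350 mg at t=25 h): 350·exp(−0.04332·1) = 335.161 mg/L
C(26) = 128.063 + 177.154 + 197.500 + 52.779 + 254.465 + 335.161 = 1145.122 mg/L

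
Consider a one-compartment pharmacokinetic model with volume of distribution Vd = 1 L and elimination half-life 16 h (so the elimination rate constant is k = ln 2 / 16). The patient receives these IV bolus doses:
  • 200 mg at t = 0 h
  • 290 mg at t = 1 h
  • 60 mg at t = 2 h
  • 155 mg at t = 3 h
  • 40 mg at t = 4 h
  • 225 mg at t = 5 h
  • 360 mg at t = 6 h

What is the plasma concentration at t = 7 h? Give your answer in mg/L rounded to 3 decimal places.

1136.145 mg/L

k = ln 2 / 16 = 0.04332 per h
Dose 1 (200 mg at t=0 h): 200·exp(−0.04332·7) = 147.683 mg/L
Dose 2 (290 mg at t=1 h): 290·exp(−0.04332·6) = 223.621 mg/L
Dose 3 (60 mg at t=2 h): 60·exp(−0.04332·5) = 48.315 mg/L
Dose 4 (155 mg at t=3 h): 155·exp(−0.04332·4) = 130.339 mg/L
Dose 5 (40 mg at t=4 h): 40·exp(−0.04332·3) = 35.125 mg/L
Dose 6 (225 mg at t=5 h): 225·exp(−0.04332·2) = 206.326 mg/L
Dose 7 (360 mg at t=6 h): 360·exp(−0.04332·1) = 344.737 mg/L
C(7) = 147.683 + 223.621 + 48.315 + 130.339 + 35.125 + 206.326 + 344.737 = 1136.145 mg/L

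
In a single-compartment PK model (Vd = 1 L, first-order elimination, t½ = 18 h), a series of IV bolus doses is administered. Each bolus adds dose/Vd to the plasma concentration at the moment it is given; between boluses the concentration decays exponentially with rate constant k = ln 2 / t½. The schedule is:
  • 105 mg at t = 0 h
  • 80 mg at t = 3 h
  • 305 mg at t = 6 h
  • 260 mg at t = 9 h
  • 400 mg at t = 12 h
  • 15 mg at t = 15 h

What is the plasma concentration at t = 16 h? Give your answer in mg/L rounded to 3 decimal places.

k = ln 2 / 18 = 0.03851 per h
Dose 1 (105 mg at t=0 h): 105·exp(−0.03851·16) = 56.703 mg/L
Dose 2 (80 mg at t=3 h): 80·exp(−0.03851·13) = 48.493 mg/L
Dose 3 (305 mg at t=6 h): 305·exp(−0.03851·10) = 207.520 mg/L
Dose 4 (260 mg at t=9 h): 260·exp(−0.03851·7) = 198.567 mg/L
Dose 5 (400 mg at t=12 h): 400·exp(−0.03851·4) = 342.898 mg/L
Dose 6 (15 mg at t=15 h): 15·exp(−0.03851·1) = 14.433 mg/L
C(16) = 56.703 + 48.493 + 207.520 + 198.567 + 342.898 + 14.433 = 868.614 mg/L

868.614 mg/L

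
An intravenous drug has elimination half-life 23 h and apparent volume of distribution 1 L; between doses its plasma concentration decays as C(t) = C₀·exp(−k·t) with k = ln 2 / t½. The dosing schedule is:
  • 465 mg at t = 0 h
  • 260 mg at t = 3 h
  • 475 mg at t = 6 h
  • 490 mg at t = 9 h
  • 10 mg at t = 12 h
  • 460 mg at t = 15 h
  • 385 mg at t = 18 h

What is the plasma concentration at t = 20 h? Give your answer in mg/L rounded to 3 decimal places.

k = ln 2 / 23 = 0.03014 per h
Dose 1 (465 mg at t=0 h): 465·exp(−0.03014·20) = 254.500 mg/L
Dose 2 (260 mg at t=3 h): 260·exp(−0.03014·17) = 155.766 mg/L
Dose 3 (475 mg at t=6 h): 475·exp(−0.03014·14) = 311.500 mg/L
Dose 4 (490 mg at t=9 h): 490·exp(−0.03014·11) = 351.743 mg/L
Dose 5 (10 mg at t=12 h): 10·exp(−0.03014·8) = 7.858 mg/L
Dose 6 (460 mg at t=15 h): 460·exp(−0.03014·5) = 395.655 mg/L
Dose 7 (385 mg at t=18 h): 385·exp(−0.03014·2) = 362.480 mg/L
C(20) = 254.500 + 155.766 + 311.500 + 351.743 + 7.858 + 395.655 + 362.480 = 1839.501 mg/L

1839.501 mg/L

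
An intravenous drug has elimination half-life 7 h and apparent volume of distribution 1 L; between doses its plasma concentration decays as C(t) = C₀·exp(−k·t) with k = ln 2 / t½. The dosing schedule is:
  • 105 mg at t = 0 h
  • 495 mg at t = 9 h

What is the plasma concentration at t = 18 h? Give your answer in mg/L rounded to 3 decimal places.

220.698 mg/L

k = ln 2 / 7 = 0.09902 per h
Dose 1 (105 mg at t=0 h): 105·exp(−0.09902·18) = 17.665 mg/L
Dose 2 (495 mg at t=9 h): 495·exp(−0.09902·9) = 203.033 mg/L
C(18) = 17.665 + 203.033 = 220.698 mg/L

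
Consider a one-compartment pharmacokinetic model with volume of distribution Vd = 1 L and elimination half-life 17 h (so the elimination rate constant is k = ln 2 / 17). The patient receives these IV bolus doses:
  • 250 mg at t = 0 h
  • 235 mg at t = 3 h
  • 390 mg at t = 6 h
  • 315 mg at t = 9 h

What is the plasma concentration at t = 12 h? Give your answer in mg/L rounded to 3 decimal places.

k = ln 2 / 17 = 0.04077 per h
Dose 1 (250 mg at t=0 h): 250·exp(−0.04077·12) = 153.267 mg/L
Dose 2 (235 mg at t=3 h): 235·exp(−0.04077·9) = 162.817 mg/L
Dose 3 (390 mg at t=6 h): 390·exp(−0.04077·6) = 305.365 mg/L
Dose 4 (315 mg at t=9 h): 315·exp(−0.04077·3) = 278.733 mg/L
C(12) = 153.267 + 162.817 + 305.365 + 278.733 = 900.181 mg/L

900.181 mg/L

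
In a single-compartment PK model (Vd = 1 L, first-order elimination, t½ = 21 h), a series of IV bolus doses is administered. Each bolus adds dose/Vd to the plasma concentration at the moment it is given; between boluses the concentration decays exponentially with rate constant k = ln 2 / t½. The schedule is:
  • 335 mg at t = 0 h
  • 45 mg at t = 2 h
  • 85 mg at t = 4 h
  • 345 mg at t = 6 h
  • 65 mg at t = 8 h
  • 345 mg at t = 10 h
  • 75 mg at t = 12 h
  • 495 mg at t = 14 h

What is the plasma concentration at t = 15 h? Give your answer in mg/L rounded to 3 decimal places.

1439.900 mg/L

k = ln 2 / 21 = 0.03301 per h
Dose 1 (335 mg at t=0 h): 335·exp(−0.03301·15) = 204.185 mg/L
Dose 2 (45 mg at t=2 h): 45·exp(−0.03301·13) = 29.300 mg/L
Dose 3 (85 mg at t=4 h): 85·exp(−0.03301·11) = 59.120 mg/L
Dose 4 (345 mg at t=6 h): 345·exp(−0.03301·9) = 256.334 mg/L
Dose 5 (65 mg at t=8 h): 65·exp(−0.03301·7) = 51.591 mg/L
Dose 6 (345 mg at t=10 h): 345·exp(−0.03301·5) = 292.513 mg/L
Dose 7 (75 mg at t=12 h): 75·exp(−0.03301·3) = 67.929 mg/L
Dose 8 (495 mg at t=14 h): 495·exp(−0.03301·1) = 478.928 mg/L
C(15) = 204.185 + 29.300 + 59.120 + 256.334 + 51.591 + 292.513 + 67.929 + 478.928 = 1439.900 mg/L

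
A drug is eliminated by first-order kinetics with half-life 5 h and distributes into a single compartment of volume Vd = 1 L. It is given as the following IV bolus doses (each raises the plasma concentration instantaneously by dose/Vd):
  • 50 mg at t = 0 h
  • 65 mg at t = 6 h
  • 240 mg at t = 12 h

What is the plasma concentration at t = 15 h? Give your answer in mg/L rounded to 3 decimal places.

183.257 mg/L

k = ln 2 / 5 = 0.13863 per h
Dose 1 (50 mg at t=0 h): 50·exp(−0.13863·15) = 6.250 mg/L
Dose 2 (65 mg at t=6 h): 65·exp(−0.13863·9) = 18.666 mg/L
Dose 3 (240 mg at t=12 h): 240·exp(−0.13863·3) = 158.341 mg/L
C(15) = 6.250 + 18.666 + 158.341 = 183.257 mg/L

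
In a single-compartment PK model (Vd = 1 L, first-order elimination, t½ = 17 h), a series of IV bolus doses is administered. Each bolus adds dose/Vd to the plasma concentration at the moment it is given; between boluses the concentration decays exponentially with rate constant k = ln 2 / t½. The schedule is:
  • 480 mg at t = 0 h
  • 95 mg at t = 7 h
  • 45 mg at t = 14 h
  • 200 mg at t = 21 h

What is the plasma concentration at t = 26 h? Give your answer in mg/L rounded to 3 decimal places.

400.763 mg/L

k = ln 2 / 17 = 0.04077 per h
Dose 1 (480 mg at t=0 h): 480·exp(−0.04077·26) = 166.281 mg/L
Dose 2 (95 mg at t=7 h): 95·exp(−0.04077·19) = 43.780 mg/L
Dose 3 (45 mg at t=14 h): 45·exp(−0.04077·12) = 27.588 mg/L
Dose 4 (200 mg at t=21 h): 200·exp(−0.04077·5) = 163.114 mg/L
C(26) = 166.281 + 43.780 + 27.588 + 163.114 = 400.763 mg/L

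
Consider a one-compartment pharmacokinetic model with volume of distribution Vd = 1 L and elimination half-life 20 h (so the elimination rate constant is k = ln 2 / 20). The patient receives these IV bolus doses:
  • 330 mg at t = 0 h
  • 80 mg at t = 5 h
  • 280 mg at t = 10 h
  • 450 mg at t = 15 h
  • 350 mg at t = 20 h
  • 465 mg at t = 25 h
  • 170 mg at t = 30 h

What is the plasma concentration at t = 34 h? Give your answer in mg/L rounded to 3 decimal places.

1189.507 mg/L

k = ln 2 / 20 = 0.03466 per h
Dose 1 (330 mg at t=0 h): 330·exp(−0.03466·34) = 101.569 mg/L
Dose 2 (80 mg at t=5 h): 80·exp(−0.03466·29) = 29.282 mg/L
Dose 3 (280 mg at t=10 h): 280·exp(−0.03466·24) = 121.877 mg/L
Dose 4 (450 mg at t=15 h): 450·exp(−0.03466·19) = 232.935 mg/L
Dose 5 (350 mg at t=20 h): 350·exp(−0.03466·14) = 215.450 mg/L
Dose 6 (465 mg at t=25 h): 465·exp(−0.03466·9) = 340.400 mg/L
Dose 7 (170 mg at t=30 h): 170·exp(−0.03466·4) = 147.994 mg/L
C(34) = 101.569 + 29.282 + 121.877 + 232.935 + 215.450 + 340.400 + 147.994 = 1189.507 mg/L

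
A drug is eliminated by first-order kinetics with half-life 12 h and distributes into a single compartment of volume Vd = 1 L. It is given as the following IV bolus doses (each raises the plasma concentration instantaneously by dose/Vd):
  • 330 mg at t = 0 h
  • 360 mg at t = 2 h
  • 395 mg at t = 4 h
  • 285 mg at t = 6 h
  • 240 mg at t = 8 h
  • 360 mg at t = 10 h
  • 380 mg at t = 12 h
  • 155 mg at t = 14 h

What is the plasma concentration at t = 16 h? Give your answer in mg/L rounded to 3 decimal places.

1494.218 mg/L

k = ln 2 / 12 = 0.05776 per h
Dose 1 (330 mg at t=0 h): 330·exp(−0.05776·16) = 130.961 mg/L
Dose 2 (360 mg at t=2 h): 360·exp(−0.05776·14) = 160.362 mg/L
Dose 3 (395 mg at t=4 h): 395·exp(−0.05776·12) = 197.500 mg/L
Dose 4 (285 mg at t=6 h): 285·exp(−0.05776·10) = 159.951 mg/L
Dose 5 (240 mg at t=8 h): 240·exp(−0.05776·8) = 151.191 mg/L
Dose 6 (360 mg at t=10 h): 360·exp(−0.05776·6) = 254.558 mg/L
Dose 7 (380 mg at t=12 h): 380·exp(−0.05776·4) = 301.606 mg/L
Dose 8 (155 mg at t=14 h): 155·exp(−0.05776·2) = 138.089 mg/L
C(16) = 130.961 + 160.362 + 197.500 + 159.951 + 151.191 + 254.558 + 301.606 + 138.089 = 1494.218 mg/L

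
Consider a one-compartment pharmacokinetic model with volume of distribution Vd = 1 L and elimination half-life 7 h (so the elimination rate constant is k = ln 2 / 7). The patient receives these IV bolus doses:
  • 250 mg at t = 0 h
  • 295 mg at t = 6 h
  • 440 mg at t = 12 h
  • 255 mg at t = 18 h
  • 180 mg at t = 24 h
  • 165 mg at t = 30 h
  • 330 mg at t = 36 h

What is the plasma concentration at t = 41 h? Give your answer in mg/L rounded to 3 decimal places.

k = ln 2 / 7 = 0.09902 per h
Dose 1 (250 mg at t=0 h): 250·exp(−0.09902·41) = 4.313 mg/L
Dose 2 (295 mg at t=6 h): 295·exp(−0.09902·35) = 9.219 mg/L
Dose 3 (440 mg at t=12 h): 440·exp(−0.09902·29) = 24.907 mg/L
Dose 4 (255 mg at t=18 h): 255·exp(−0.09902·23) = 26.148 mg/L
Dose 5 (180 mg at t=24 h): 180·exp(−0.09902·17) = 33.435 mg/L
Dose 6 (165 mg at t=30 h): 165·exp(−0.09902·11) = 55.518 mg/L
Dose 7 (330 mg at t=36 h): 330·exp(−0.09902·5) = 201.137 mg/L
C(41) = 4.313 + 9.219 + 24.907 + 26.148 + 33.435 + 55.518 + 201.137 = 354.678 mg/L

354.678 mg/L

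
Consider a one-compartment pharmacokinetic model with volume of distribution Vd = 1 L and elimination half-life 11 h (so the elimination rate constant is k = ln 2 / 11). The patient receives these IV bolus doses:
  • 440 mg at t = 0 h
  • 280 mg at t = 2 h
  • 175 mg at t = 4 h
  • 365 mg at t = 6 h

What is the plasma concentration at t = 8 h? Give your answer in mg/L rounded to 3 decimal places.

915.420 mg/L

k = ln 2 / 11 = 0.06301 per h
Dose 1 (440 mg at t=0 h): 440·exp(−0.06301·8) = 265.780 mg/L
Dose 2 (280 mg at t=2 h): 280·exp(−0.06301·6) = 191.849 mg/L
Dose 3 (175 mg at t=4 h): 175·exp(−0.06301·4) = 136.011 mg/L
Dose 4 (365 mg at t=6 h): 365·exp(−0.06301·2) = 321.781 mg/L
C(8) = 265.780 + 191.849 + 136.011 + 321.781 = 915.420 mg/L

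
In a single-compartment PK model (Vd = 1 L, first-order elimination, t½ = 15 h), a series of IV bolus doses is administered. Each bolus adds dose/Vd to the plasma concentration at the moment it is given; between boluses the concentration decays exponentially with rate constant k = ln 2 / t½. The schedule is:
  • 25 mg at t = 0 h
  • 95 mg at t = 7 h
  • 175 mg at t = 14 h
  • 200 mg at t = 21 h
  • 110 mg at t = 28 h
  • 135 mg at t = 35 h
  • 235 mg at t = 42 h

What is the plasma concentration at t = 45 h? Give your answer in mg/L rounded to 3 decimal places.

467.054 mg/L

k = ln 2 / 15 = 0.04621 per h
Dose 1 (25 mg at t=0 h): 25·exp(−0.04621·45) = 3.125 mg/L
Dose 2 (95 mg at t=7 h): 95·exp(−0.04621·38) = 16.410 mg/L
Dose 3 (175 mg at t=14 h): 175·exp(−0.04621·31) = 41.774 mg/L
Dose 4 (200 mg at t=21 h): 200·exp(−0.04621·24) = 65.975 mg/L
Dose 5 (110 mg at t=28 h): 110·exp(−0.04621·17) = 50.145 mg/L
Dose 6 (135 mg at t=35 h): 135·exp(−0.04621·10) = 85.045 mg/L
Dose 7 (235 mg at t=42 h): 235·exp(−0.04621·3) = 204.579 mg/L
C(45) = 3.125 + 16.410 + 41.774 + 65.975 + 50.145 + 85.045 + 204.579 = 467.054 mg/L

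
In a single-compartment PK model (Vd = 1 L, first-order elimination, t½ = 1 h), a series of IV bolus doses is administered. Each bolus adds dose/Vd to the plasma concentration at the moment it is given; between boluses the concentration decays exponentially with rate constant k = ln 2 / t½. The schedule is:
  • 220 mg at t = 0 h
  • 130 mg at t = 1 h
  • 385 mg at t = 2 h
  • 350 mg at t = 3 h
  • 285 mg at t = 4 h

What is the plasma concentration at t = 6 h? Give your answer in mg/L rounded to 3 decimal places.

k = ln 2 / 1 = 0.69315 per h
Dose 1 (220 mg at t=0 h): 220·exp(−0.69315·6) = 3.438 mg/L
Dose 2 (130 mg at t=1 h): 130·exp(−0.69315·5) = 4.062 mg/L
Dose 3 (385 mg at t=2 h): 385·exp(−0.69315·4) = 24.062 mg/L
Dose 4 (350 mg at t=3 h): 350·exp(−0.69315·3) = 43.750 mg/L
Dose 5 (285 mg at t=4 h): 285·exp(−0.69315·2) = 71.250 mg/L
C(6) = 3.438 + 4.062 + 24.062 + 43.750 + 71.250 = 146.562 mg/L

146.562 mg/L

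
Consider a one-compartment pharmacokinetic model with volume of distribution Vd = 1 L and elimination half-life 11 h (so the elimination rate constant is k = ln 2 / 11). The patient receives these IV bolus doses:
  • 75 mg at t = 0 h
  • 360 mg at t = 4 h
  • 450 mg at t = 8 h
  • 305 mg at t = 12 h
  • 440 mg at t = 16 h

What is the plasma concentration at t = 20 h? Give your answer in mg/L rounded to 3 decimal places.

890.084 mg/L

k = ln 2 / 11 = 0.06301 per h
Dose 1 (75 mg at t=0 h): 75·exp(−0.06301·20) = 21.268 mg/L
Dose 2 (360 mg at t=4 h): 360·exp(−0.06301·16) = 131.353 mg/L
Dose 3 (450 mg at t=8 h): 450·exp(−0.06301·12) = 211.259 mg/L
Dose 4 (305 mg at t=12 h): 305·exp(−0.06301·8) = 184.234 mg/L
Dose 5 (440 mg at t=16 h): 440·exp(−0.06301·4) = 341.969 mg/L
C(20) = 21.268 + 131.353 + 211.259 + 184.234 + 341.969 = 890.084 mg/L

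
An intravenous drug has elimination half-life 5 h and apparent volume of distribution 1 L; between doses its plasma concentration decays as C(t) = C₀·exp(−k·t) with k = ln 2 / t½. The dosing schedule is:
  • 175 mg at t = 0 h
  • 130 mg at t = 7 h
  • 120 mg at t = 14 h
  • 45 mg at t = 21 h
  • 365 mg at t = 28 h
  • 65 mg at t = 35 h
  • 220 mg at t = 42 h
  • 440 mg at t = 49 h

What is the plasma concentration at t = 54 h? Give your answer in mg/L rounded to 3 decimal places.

k = ln 2 / 5 = 0.13863 per h
Dose 1 (175 mg at t=0 h): 175·exp(−0.13863·54) = 0.098 mg/L
Dose 2 (130 mg at t=7 h): 130·exp(−0.13863·47) = 0.192 mg/L
Dose 3 (120 mg at t=14 h): 120·exp(−0.13863·40) = 0.469 mg/L
Dose 4 (45 mg at t=21 h): 45·exp(−0.13863·33) = 0.464 mg/L
Dose 5 (365 mg at t=28 h): 365·exp(−0.13863·26) = 9.930 mg/L
Dose 6 (65 mg at t=35 h): 65·exp(−0.13863·19) = 4.667 mg/L
Dose 7 (220 mg at t=42 h): 220·exp(−0.13863·12) = 41.682 mg/L
Dose 8 (440 mg at t=49 h): 440·exp(−0.13863·5) = 220.000 mg/L
C(54) = 0.098 + 0.192 + 0.469 + 0.464 + 9.930 + 4.667 + 41.682 + 220.000 = 277.502 mg/L

277.502 mg/L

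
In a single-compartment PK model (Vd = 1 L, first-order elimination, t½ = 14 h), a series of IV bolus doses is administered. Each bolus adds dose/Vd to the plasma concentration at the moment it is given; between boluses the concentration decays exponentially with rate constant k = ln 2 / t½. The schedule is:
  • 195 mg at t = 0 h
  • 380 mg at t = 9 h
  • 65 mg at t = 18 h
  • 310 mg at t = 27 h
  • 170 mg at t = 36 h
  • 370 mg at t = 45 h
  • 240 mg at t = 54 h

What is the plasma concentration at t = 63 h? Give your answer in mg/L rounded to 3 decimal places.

k = ln 2 / 14 = 0.04951 per h
Dose 1 (195 mg at t=0 h): 195·exp(−0.04951·63) = 8.618 mg/L
Dose 2 (380 mg at t=9 h): 380·exp(−0.04951·54) = 26.222 mg/L
Dose 3 (65 mg at t=18 h): 65·exp(−0.04951·45) = 7.004 mg/L
Dose 4 (310 mg at t=27 h): 310·exp(−0.04951·36) = 52.154 mg/L
Dose 5 (170 mg at t=36 h): 170·exp(−0.04951·27) = 44.657 mg/L
Dose 6 (370 mg at t=45 h): 370·exp(−0.04951·18) = 151.762 mg/L
Dose 7 (240 mg at t=54 h): 240·exp(−0.04951·9) = 153.706 mg/L
C(63) = 8.618 + 26.222 + 7.004 + 52.154 + 44.657 + 151.762 + 153.706 = 444.123 mg/L

444.123 mg/L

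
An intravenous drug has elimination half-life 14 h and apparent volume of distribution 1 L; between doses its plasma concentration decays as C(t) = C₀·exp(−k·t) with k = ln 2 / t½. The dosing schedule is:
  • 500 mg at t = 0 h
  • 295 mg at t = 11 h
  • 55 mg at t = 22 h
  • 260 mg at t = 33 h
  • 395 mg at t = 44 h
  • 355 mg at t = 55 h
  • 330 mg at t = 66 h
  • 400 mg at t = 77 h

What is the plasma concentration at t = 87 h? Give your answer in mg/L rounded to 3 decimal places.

513.997 mg/L

k = ln 2 / 14 = 0.04951 per h
Dose 1 (500 mg at t=0 h): 500·exp(−0.04951·87) = 6.734 mg/L
Dose 2 (295 mg at t=11 h): 295·exp(−0.04951·76) = 6.850 mg/L
Dose 3 (55 mg at t=22 h): 55·exp(−0.04951·65) = 2.202 mg/L
Dose 4 (260 mg at t=33 h): 260·exp(−0.04951·54) = 17.941 mg/L
Dose 5 (395 mg at t=44 h): 395·exp(−0.04951·43) = 46.990 mg/L
Dose 6 (355 mg at t=55 h): 355·exp(−0.04951·32) = 72.805 mg/L
Dose 7 (330 mg at t=66 h): 330·exp(−0.04951·21) = 116.673 mg/L
Dose 8 (400 mg at t=77 h): 400·exp(−0.04951·10) = 243.803 mg/L
C(87) = 6.734 + 6.850 + 2.202 + 17.941 + 46.990 + 72.805 + 116.673 + 243.803 = 513.997 mg/L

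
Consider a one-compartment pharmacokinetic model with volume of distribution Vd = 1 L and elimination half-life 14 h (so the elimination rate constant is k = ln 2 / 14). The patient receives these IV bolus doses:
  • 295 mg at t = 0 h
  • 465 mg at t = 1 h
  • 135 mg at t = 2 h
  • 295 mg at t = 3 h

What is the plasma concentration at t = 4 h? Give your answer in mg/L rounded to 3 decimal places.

k = ln 2 / 14 = 0.04951 per h
Dose 1 (295 mg at t=0 h): 295·exp(−0.04951·4) = 241.999 mg/L
Dose 2 (465 mg at t=1 h): 465·exp(−0.04951·3) = 400.817 mg/L
Dose 3 (135 mg at t=2 h): 135·exp(−0.04951·2) = 122.273 mg/L
Dose 4 (295 mg at t=3 h): 295·exp(−0.04951·1) = 280.750 mg/L
C(4) = 241.999 + 400.817 + 122.273 + 280.750 = 1045.839 mg/L

1045.839 mg/L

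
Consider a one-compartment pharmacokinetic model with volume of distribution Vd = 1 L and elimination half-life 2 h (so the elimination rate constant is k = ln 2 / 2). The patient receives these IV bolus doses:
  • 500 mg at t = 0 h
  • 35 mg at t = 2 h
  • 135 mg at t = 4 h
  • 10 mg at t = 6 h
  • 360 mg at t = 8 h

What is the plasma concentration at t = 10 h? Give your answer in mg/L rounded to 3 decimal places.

217.188 mg/L

k = ln 2 / 2 = 0.34657 per h
Dose 1 (500 mg at t=0 h): 500·exp(−0.34657·10) = 15.625 mg/L
Dose 2 (35 mg at t=2 h): 35·exp(−0.34657·8) = 2.188 mg/L
Dose 3 (135 mg at t=4 h): 135·exp(−0.34657·6) = 16.875 mg/L
Dose 4 (10 mg at t=6 h): 10·exp(−0.34657·4) = 2.500 mg/L
Dose 5 (360 mg at t=8 h): 360·exp(−0.34657·2) = 180.000 mg/L
C(10) = 15.625 + 2.188 + 16.875 + 2.500 + 180.000 = 217.188 mg/L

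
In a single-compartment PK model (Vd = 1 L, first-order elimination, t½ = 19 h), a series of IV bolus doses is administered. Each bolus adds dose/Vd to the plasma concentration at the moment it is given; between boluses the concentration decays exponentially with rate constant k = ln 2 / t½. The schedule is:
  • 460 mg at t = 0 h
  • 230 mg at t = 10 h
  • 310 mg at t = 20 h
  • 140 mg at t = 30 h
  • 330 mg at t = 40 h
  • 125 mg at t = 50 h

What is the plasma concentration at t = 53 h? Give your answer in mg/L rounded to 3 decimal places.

k = ln 2 / 19 = 0.03648 per h
Dose 1 (460 mg at t=0 h): 460·exp(−0.03648·53) = 66.534 mg/L
Dose 2 (230 mg at t=10 h): 230·exp(−0.03648·43) = 47.913 mg/L
Dose 3 (310 mg at t=20 h): 310·exp(−0.03648·33) = 93.008 mg/L
Dose 4 (140 mg at t=30 h): 140·exp(−0.03648·23) = 60.496 mg/L
Dose 5 (330 mg at t=40 h): 330·exp(−0.03648·13) = 205.374 mg/L
Dose 6 (125 mg at t=50 h): 125·exp(−0.03648·3) = 112.042 mg/L
C(53) = 66.534 + 47.913 + 93.008 + 60.496 + 205.374 + 112.042 = 585.366 mg/L

585.366 mg/L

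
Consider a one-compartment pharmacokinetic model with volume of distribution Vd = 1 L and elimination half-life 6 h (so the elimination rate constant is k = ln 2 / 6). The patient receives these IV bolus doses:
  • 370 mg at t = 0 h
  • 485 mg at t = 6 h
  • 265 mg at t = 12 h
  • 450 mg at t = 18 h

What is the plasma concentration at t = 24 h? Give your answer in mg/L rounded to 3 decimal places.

375.000 mg/L

k = ln 2 / 6 = 0.11552 per h
Dose 1 (370 mg at t=0 h): 370·exp(−0.11552·24) = 23.125 mg/L
Dose 2 (485 mg at t=6 h): 485·exp(−0.11552·18) = 60.625 mg/L
Dose 3 (265 mg at t=12 h): 265·exp(−0.11552·12) = 66.250 mg/L
Dose 4 (450 mg at t=18 h): 450·exp(−0.11552·6) = 225.000 mg/L
C(24) = 23.125 + 60.625 + 66.250 + 225.000 = 375.000 mg/L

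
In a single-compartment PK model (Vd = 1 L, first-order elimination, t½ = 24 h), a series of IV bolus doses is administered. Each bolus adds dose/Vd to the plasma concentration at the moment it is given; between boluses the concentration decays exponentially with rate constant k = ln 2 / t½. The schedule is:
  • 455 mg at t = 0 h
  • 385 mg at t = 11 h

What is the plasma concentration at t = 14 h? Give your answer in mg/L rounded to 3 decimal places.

k = ln 2 / 24 = 0.02888 per h
Dose 1 (455 mg at t=0 h): 455·exp(−0.02888·14) = 303.676 mg/L
Dose 2 (385 mg at t=11 h): 385·exp(−0.02888·3) = 353.047 mg/L
C(14) = 303.676 + 353.047 = 656.723 mg/L

656.723 mg/L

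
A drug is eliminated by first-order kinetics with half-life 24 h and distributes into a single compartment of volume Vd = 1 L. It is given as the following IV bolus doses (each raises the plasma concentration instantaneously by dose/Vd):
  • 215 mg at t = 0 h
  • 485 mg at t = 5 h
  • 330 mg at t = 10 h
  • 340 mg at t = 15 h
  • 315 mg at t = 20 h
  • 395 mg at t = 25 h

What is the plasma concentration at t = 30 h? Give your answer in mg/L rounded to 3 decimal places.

k = ln 2 / 24 = 0.02888 per h
Dose 1 (215 mg at t=0 h): 215·exp(−0.02888·30) = 90.396 mg/L
Dose 2 (485 mg at t=5 h): 485·exp(−0.02888·25) = 235.596 mg/L
Dose 3 (330 mg at t=10 h): 330·exp(−0.02888·20) = 185.206 mg/L
Dose 4 (340 mg at t=15 h): 340·exp(−0.02888·15) = 220.463 mg/L
Dose 5 (315 mg at t=20 h): 315·exp(−0.02888·10) = 235.983 mg/L
Dose 6 (395 mg at t=25 h): 395·exp(−0.02888·5) = 341.887 mg/L
C(30) = 90.396 + 235.596 + 185.206 + 220.463 + 235.983 + 341.887 = 1309.532 mg/L

1309.532 mg/L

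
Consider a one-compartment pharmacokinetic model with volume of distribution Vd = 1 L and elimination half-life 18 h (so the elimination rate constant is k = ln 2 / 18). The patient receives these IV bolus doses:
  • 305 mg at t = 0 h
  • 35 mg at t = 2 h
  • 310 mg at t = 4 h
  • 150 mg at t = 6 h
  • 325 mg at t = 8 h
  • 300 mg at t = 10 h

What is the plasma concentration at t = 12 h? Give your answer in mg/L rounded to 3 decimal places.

k = ln 2 / 18 = 0.03851 per h
Dose 1 (305 mg at t=0 h): 305·exp(−0.03851·12) = 192.138 mg/L
Dose 2 (35 mg at t=2 h): 35·exp(−0.03851·10) = 23.814 mg/L
Dose 3 (310 mg at t=4 h): 310·exp(−0.03851·8) = 227.809 mg/L
Dose 4 (150 mg at t=6 h): 150·exp(−0.03851·6) = 119.055 mg/L
Dose 5 (325 mg at t=8 h): 325·exp(−0.03851·4) = 278.604 mg/L
Dose 6 (300 mg at t=10 h): 300·exp(−0.03851·2) = 277.762 mg/L
C(12) = 192.138 + 23.814 + 227.809 + 119.055 + 278.604 + 277.762 = 1119.182 mg/L

1119.182 mg/L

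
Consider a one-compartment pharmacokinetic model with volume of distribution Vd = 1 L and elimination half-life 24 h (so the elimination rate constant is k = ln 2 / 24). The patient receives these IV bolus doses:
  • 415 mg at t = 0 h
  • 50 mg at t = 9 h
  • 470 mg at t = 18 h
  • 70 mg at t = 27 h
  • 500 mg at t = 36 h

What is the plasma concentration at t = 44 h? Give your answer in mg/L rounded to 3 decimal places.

k = ln 2 / 24 = 0.02888 per h
Dose 1 (415 mg at t=0 h): 415·exp(−0.02888·44) = 116.455 mg/L
Dose 2 (50 mg at t=9 h): 50·exp(−0.02888·35) = 18.196 mg/L
Dose 3 (470 mg at t=18 h): 470·exp(−0.02888·26) = 221.810 mg/L
Dose 4 (70 mg at t=27 h): 70·exp(−0.02888·17) = 42.842 mg/L
Dose 5 (500 mg at t=36 h): 500·exp(−0.02888·8) = 396.850 mg/L
C(44) = 116.455 + 18.196 + 221.810 + 42.842 + 396.850 = 796.154 mg/L

796.154 mg/L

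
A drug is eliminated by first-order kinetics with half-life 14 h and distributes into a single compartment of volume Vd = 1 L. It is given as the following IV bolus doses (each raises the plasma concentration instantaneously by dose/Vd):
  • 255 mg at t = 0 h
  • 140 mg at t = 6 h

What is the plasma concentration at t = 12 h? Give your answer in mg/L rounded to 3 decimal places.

k = ln 2 / 14 = 0.04951 per h
Dose 1 (255 mg at t=0 h): 255·exp(−0.04951·12) = 140.771 mg/L
Dose 2 (140 mg at t=6 h): 140·exp(−0.04951·6) = 104.020 mg/L
C(12) = 140.771 + 104.020 = 244.791 mg/L

244.791 mg/L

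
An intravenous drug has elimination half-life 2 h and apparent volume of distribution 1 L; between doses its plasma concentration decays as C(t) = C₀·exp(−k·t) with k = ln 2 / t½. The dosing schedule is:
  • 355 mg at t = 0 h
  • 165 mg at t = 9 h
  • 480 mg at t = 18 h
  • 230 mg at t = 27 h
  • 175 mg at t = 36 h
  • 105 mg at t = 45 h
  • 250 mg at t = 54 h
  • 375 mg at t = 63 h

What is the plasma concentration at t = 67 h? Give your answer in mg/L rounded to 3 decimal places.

96.567 mg/L

k = ln 2 / 2 = 0.34657 per h
Dose 1 (355 mg at t=0 h): 355·exp(−0.34657·67) = 0.000 mg/L
Dose 2 (165 mg at t=9 h): 165·exp(−0.34657·58) = 0.000 mg/L
Dose 3 (480 mg at t=18 h): 480·exp(−0.34657·49) = 0.000 mg/L
Dose 4 (230 mg at t=27 h): 230·exp(−0.34657·40) = 0.000 mg/L
Dose 5 (175 mg at t=36 h): 175·exp(−0.34657·31) = 0.004 mg/L
Dose 6 (105 mg at t=45 h): 105·exp(−0.34657·22) = 0.051 mg/L
Dose 7 (250 mg at t=54 h): 250·exp(−0.34657·13) = 2.762 mg/L
Dose 8 (375 mg at t=63 h): 375·exp(−0.34657·4) = 93.750 mg/L
C(67) = 0.000 + 0.000 + 0.000 + 0.000 + 0.004 + 0.051 + 2.762 + 93.750 = 96.567 mg/L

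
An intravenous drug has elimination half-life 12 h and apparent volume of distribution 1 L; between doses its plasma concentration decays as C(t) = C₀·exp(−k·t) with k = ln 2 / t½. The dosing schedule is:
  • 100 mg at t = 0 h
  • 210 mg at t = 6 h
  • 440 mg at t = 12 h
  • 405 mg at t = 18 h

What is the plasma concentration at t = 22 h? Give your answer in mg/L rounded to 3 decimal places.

k = ln 2 / 12 = 0.05776 per h
Dose 1 (100 mg at t=0 h): 100·exp(−0.05776·22) = 28.062 mg/L
Dose 2 (210 mg at t=6 h): 210·exp(−0.05776·16) = 83.339 mg/L
Dose 3 (440 mg at t=12 h): 440·exp(−0.05776·10) = 246.942 mg/L
Dose 4 (405 mg at t=18 h): 405·exp(−0.05776·4) = 321.449 mg/L
C(22) = 28.062 + 83.339 + 246.942 + 321.449 = 679.790 mg/L

679.790 mg/L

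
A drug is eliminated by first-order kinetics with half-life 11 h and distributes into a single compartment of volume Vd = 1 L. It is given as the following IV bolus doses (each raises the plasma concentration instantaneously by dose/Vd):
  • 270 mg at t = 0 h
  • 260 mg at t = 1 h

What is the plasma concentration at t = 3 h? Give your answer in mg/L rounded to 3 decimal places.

k = ln 2 / 11 = 0.06301 per h
Dose 1 (270 mg at t=0 h): 270·exp(−0.06301·3) = 223.493 mg/L
Dose 2 (260 mg at t=1 h): 260·exp(−0.06301·2) = 229.214 mg/L
C(3) = 223.493 + 229.214 = 452.707 mg/L

452.707 mg/L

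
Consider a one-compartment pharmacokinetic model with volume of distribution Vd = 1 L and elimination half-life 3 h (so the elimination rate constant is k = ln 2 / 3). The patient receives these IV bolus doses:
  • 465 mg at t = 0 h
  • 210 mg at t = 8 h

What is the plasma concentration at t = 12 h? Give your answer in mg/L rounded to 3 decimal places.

112.401 mg/L

k = ln 2 / 3 = 0.23105 per h
Dose 1 (465 mg at t=0 h): 465·exp(−0.23105·12) = 29.062 mg/L
Dose 2 (210 mg at t=8 h): 210·exp(−0.23105·4) = 83.339 mg/L
C(12) = 29.062 + 83.339 = 112.401 mg/L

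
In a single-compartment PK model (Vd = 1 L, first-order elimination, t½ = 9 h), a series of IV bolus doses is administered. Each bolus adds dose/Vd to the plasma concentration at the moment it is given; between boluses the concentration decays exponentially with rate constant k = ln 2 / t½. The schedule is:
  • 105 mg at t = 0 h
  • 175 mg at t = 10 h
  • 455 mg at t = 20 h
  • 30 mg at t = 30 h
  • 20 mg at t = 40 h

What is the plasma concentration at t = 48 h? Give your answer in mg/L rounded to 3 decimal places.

k = ln 2 / 9 = 0.07702 per h
Dose 1 (105 mg at t=0 h): 105·exp(−0.07702·48) = 2.604 mg/L
Dose 2 (175 mg at t=10 h): 175·exp(−0.07702·38) = 9.376 mg/L
Dose 3 (455 mg at t=20 h): 455·exp(−0.07702·28) = 52.659 mg/L
Dose 4 (30 mg at t=30 h): 30·exp(−0.07702·18) = 7.500 mg/L
Dose 5 (20 mg at t=40 h): 20·exp(−0.07702·8) = 10.801 mg/L
C(48) = 2.604 + 9.376 + 52.659 + 7.500 + 10.801 = 82.940 mg/L

82.940 mg/L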